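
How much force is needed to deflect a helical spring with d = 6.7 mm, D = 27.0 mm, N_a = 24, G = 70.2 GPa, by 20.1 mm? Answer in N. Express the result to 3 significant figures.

k = Gd⁴/(8D³N_a) = (70.2×10³)(6.7⁴)/(8·27.0³·24) = 37.432 N/mm
F = k·δ = 37.432 × 20.1 = 752.38 N

752 N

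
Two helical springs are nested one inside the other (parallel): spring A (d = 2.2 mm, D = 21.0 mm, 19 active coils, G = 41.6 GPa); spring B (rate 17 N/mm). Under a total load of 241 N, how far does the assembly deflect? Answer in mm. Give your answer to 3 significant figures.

k_A = Gd⁴/(8D³N_a) = (41.6×10³)(2.2⁴)/(8·21.0³·19) = 0.69228 N/mm
Parallel: k_eq = 0.69228 + 17 = 17.692 N/mm
δ = F/k_eq = 241/17.692 = 13.622 mm

13.6 mm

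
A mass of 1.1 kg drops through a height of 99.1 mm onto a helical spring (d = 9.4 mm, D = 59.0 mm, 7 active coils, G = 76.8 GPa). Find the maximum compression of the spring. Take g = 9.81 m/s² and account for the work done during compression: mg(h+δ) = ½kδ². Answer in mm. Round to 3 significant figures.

6.62 mm

k = Gd⁴/(8D³N_a) = (76.8×10³)(9.4⁴)/(8·59.0³·7) = 52.135 N/mm
W = mg = 1.1 × 9.81 = 10.791 N
½kδ² − Wδ − Wh = 0 → δ = (W + √(W² + 2kWh))/k
δ = (10.791 + √(116.45 + 111505))/52.135 = (10.791 + 334.1)/52.135 = 6.6153 mm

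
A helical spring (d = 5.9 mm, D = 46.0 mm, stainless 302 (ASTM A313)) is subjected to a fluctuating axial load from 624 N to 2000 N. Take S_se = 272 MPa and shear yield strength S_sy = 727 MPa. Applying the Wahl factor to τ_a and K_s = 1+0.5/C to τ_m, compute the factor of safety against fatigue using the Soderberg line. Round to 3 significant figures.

C = D/d = 46.0/5.9 = 7.7966; K_W = (4C−1)/(4C−4)+0.615/C = 1.1892; K_s = 1+0.5/C = 1.0641
F_a = (F_max−F_min)/2 = 688 N; F_m = (F_max+F_min)/2 = 1312 N
τ_a = K_W·8F_aD/(πd³) = 1.1892 × 392.4 = 466.66 MPa
τ_m = K_s·8F_mD/(πd³) = 1.0641 × 748.3 = 796.29 MPa
Soderberg: 1/n_f = τ_a/S_se + τ_m/S_sy = 466.66/272 + 796.29/727 = 1.71564 + 1.09531 = 2.811
n_f = 1/2.811 = 0.3558

0.356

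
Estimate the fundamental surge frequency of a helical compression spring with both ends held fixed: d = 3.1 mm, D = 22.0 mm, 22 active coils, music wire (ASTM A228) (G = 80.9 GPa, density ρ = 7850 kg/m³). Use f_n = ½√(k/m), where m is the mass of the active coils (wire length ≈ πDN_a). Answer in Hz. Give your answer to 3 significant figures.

105 Hz

k = Gd⁴/(8D³N_a) = (80.9×10³)(3.1⁴)/(8·22.0³·22) = 3.9867 N/mm = 3986.7 N/m
Wire length L = πDN_a = π·22.0·22 = 1520.5 mm
m = ρ·(πd²/4)·L = 7850 × 7.5477×10⁻⁶ m² × 1.5205 m = 0.09009 kg
f_n = ½√(k/m) = 0.5·√(3986.7/0.09009) = 0.5·√(44252) = 105.18 Hz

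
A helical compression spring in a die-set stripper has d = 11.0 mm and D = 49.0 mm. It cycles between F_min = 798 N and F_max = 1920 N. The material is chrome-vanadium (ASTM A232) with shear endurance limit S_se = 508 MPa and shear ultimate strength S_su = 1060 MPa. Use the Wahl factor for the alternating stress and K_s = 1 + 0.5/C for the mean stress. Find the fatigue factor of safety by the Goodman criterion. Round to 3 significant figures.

C = D/d = 49.0/11.0 = 4.4545; K_W = (4C−1)/(4C−4)+0.615/C = 1.3552; K_s = 1+0.5/C = 1.1122
F_a = (F_max−F_min)/2 = 561 N; F_m = (F_max+F_min)/2 = 1359 N
τ_a = K_W·8F_aD/(πd³) = 1.3552 × 52.592 = 71.271 MPa
τ_m = K_s·8F_mD/(πd³) = 1.1122 × 127.4 = 141.7 MPa
Goodman: 1/n_f = τ_a/S_se + τ_m/S_su = 71.271/508 + 141.7/1060 = 0.14030 + 0.13368 = 0.27398
n_f = 1/0.27398 = 3.65

3.65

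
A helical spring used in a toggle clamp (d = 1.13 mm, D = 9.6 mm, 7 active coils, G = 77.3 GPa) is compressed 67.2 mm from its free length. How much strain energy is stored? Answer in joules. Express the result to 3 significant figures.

k = Gd⁴/(8D³N_a) = (77.3×10³)(1.13⁴)/(8·9.6³·7) = 2.5439 N/mm
U = ½kδ² = 0.5 × 2.5439 × 67.2² = 5743.8 N·mm = 5.7438 J

5.74 J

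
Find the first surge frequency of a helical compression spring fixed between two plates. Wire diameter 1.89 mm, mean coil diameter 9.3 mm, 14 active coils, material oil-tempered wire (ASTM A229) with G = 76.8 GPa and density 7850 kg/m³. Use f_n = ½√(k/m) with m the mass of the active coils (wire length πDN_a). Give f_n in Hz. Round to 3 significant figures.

549 Hz

k = Gd⁴/(8D³N_a) = (76.8×10³)(1.89⁴)/(8·9.3³·14) = 10.878 N/mm = 10878 N/m
Wire length L = πDN_a = π·9.3·14 = 409.04 mm
m = ρ·(πd²/4)·L = 7850 × 2.8055×10⁻⁶ m² × 0.40904 m = 0.0090083 kg
f_n = ½√(k/m) = 0.5·√(10878/0.0090083) = 0.5·√(1.2075e+06) = 549.44 Hz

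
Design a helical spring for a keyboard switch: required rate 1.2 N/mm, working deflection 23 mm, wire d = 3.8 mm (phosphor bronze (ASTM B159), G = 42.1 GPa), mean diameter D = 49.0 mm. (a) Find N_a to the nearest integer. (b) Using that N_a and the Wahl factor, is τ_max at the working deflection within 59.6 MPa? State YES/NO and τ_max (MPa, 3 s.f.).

(a) 8 coils; (b) NO, τ_max = 67.7 MPa

N_a = Gd⁴/(8D³k) = (42.1×10³)(3.8⁴)/(8·49.0³·1.2) = 7.772 → N_a = 8
Actual rate k = Gd⁴/(8D³·8) = 1.1659 N/mm
Working load F = kδ = 1.1659·23 = 26.815 N
C = 49.0/3.8 = 12.8947; K_W = (4C−1)/(4C−4)+0.615/C = 1.1107
τ_max = K_W·8FD/(πd³) = 1.1107·60.976 = 67.729 MPa
τ_max > 59.6 MPa → exceeds allowable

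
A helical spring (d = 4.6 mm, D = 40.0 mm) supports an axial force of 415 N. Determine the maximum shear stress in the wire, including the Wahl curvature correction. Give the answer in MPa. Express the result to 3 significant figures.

Spring index C = D/d = 40.0/4.6 = 8.6957
K_W = (4C−1)/(4C−4) + 0.615/C = 33.783/30.783 + 0.0707 = 1.1682
τ₀ = 8FD/(πd³) = 8·415·40.0/(π·4.6³) = 132800/305.79 = 434.28 MPa
τ_max = K·τ₀ = 1.1682 × 434.28 = 507.32 MPa

507 MPa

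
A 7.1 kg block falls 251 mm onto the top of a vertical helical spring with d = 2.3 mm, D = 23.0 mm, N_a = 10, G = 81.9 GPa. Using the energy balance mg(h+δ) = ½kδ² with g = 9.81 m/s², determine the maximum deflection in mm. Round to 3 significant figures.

155 mm

k = Gd⁴/(8D³N_a) = (81.9×10³)(2.3⁴)/(8·23.0³·10) = 2.3546 N/mm
W = mg = 7.1 × 9.81 = 69.651 N
½kδ² − Wδ − Wh = 0 → δ = (W + √(W² + 2kWh))/k
δ = (69.651 + √(4851.3 + 82329))/2.3546 = (69.651 + 295.26)/2.3546 = 154.98 mm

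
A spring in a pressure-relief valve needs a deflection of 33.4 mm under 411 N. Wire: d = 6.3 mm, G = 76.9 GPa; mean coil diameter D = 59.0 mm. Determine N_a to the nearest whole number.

Required rate k = F/δ = 411/33.4 = 12.305 N/mm
N_a = Gd⁴/(8D³k) = (76.9×10³ × 6.3⁴)/(8 × 59.0³ × 12.305)
    = 1.2114e+08 / 2.02181e+07 = 5.992 → 6 coils

6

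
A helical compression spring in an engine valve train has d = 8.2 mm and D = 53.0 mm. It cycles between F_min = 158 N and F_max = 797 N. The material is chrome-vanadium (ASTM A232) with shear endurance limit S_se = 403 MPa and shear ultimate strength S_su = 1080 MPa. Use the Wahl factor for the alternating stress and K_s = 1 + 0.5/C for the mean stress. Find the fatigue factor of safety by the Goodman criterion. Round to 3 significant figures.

2.81

C = D/d = 53.0/8.2 = 6.4634; K_W = (4C−1)/(4C−4)+0.615/C = 1.2324; K_s = 1+0.5/C = 1.0774
F_a = (F_max−F_min)/2 = 319.5 N; F_m = (F_max+F_min)/2 = 477.5 N
τ_a = K_W·8F_aD/(πd³) = 1.2324 × 78.207 = 96.384 MPa
τ_m = K_s·8F_mD/(πd³) = 1.0774 × 116.88 = 125.92 MPa
Goodman: 1/n_f = τ_a/S_se + τ_m/S_su = 96.384/403 + 125.92/1080 = 0.23917 + 0.11660 = 0.35576
n_f = 1/0.35576 = 2.811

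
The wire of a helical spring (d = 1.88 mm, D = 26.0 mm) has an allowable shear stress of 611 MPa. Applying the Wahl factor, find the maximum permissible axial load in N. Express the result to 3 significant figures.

C = D/d = 26.0/1.88 = 13.8298
K_W = (4C−1)/(4C−4) + 0.615/C = 54.319/51.319 + 0.0445 = 1.1029
τ_max = K·8FD/(πd³) → F_max = τ_allow·πd³/(8DK)
F_max = 611·π·1.88³/(8·26.0·1.1029) = 12755/229.41 = 55.597 N

55.6 N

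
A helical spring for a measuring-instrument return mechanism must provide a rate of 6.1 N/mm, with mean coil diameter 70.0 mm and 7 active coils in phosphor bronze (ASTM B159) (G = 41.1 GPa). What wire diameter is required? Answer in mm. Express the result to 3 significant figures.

d = (8D³N_a·k / G)^(1/4) = (8·70.0³·7·6.1 / (41.1×10³))^0.25
  = (2850.8)^0.25 = 7.3071 mm

7.31 mm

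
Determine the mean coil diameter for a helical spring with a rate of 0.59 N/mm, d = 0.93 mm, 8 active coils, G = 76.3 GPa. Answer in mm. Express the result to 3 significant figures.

11.5 mm

D = (Gd⁴/(8N_a·k))^(1/3) = (76.3×10³·0.93⁴/(8·8·0.59))^(1/3)
  = (1511.56)^(1/3) = 11.4765 mm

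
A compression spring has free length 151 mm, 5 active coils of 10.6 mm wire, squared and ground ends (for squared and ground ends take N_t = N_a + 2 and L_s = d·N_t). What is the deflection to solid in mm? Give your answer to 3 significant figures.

76.8 mm

N_t = 7; L_s = 10.6·7 = 74.2 mm
δ_solid = L₀ − L_s = 151 − 74.2 = 76.8 mm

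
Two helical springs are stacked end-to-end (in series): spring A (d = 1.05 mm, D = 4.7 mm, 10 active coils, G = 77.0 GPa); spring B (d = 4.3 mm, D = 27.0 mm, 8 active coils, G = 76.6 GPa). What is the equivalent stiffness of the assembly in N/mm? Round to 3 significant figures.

k_A = Gd⁴/(8D³N_a) = (77.0×10³)(1.05⁴)/(8·4.7³·10) = 11.268 N/mm
k_B = Gd⁴/(8D³N_a) = (76.6×10³)(4.3⁴)/(8·27.0³·8) = 20.789 N/mm
Series: 1/k_eq = 1/11.268 + 1/20.789 = 0.13685; k_eq = 7.3075 N/mm

7.31 N/mm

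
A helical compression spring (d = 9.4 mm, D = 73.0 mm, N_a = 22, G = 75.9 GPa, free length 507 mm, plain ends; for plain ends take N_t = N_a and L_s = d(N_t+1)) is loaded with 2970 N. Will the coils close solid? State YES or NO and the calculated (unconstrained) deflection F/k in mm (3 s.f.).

k = Gd⁴/(8D³N_a) = (75.9×10³)(9.4⁴)/(8·73.0³·22) = 8.6551 N/mm
N_t = 22; L_s = 9.4·23 = 216.2 mm; δ_solid = L₀ − L_s = 507 − 216.2 = 290.8 mm
δ = F/k = 2970/8.6551 = 343.15 mm
δ ≥ δ_solid → spring goes solid

YES, δ = 343 mm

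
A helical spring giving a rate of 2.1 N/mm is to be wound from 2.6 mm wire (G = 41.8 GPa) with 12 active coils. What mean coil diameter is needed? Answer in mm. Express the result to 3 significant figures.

21.2 mm

D = (Gd⁴/(8N_a·k))^(1/3) = (41.8×10³·2.6⁴/(8·12·2.1))^(1/3)
  = (9475)^(1/3) = 21.1605 mm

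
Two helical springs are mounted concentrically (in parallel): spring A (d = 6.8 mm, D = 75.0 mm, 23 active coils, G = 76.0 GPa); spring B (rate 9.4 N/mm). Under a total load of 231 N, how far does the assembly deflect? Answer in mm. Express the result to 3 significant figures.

20.1 mm

k_A = Gd⁴/(8D³N_a) = (76.0×10³)(6.8⁴)/(8·75.0³·23) = 2.0934 N/mm
Parallel: k_eq = 2.0934 + 9.4 = 11.493 N/mm
δ = F/k_eq = 231/11.493 = 20.099 mm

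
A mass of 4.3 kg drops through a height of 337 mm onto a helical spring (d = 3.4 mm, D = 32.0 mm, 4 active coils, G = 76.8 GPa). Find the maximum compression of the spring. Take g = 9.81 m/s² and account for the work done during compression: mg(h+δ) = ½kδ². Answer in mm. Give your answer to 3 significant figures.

k = Gd⁴/(8D³N_a) = (76.8×10³)(3.4⁴)/(8·32.0³·4) = 9.7876 N/mm
W = mg = 4.3 × 9.81 = 42.183 N
½kδ² − Wδ − Wh = 0 → δ = (W + √(W² + 2kWh))/k
δ = (42.183 + √(1779.4 + 278275))/9.7876 = (42.183 + 529.2)/9.7876 = 58.378 mm

58.4 mm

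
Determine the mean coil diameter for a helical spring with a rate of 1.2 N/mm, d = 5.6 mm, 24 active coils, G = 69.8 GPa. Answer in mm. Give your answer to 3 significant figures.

66.8 mm

D = (Gd⁴/(8N_a·k))^(1/3) = (69.8×10³·5.6⁴/(8·24·1.2))^(1/3)
  = (297937)^(1/3) = 66.7895 mm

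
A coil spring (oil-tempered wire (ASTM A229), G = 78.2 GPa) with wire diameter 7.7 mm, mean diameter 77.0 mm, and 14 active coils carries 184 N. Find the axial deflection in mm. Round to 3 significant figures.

34.2 mm

k = Gd⁴/(8D³N_a) = (78.2×10³)(7.7⁴)/(8·77.0³·14) = 5.3762 N/mm
δ = F/k = 184 / 5.3762 = 34.225 mm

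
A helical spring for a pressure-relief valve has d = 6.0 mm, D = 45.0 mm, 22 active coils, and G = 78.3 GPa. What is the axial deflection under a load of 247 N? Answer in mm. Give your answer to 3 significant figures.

k = Gd⁴/(8D³N_a) = (78.3×10³)(6.0⁴)/(8·45.0³·22) = 6.3273 N/mm
δ = F/k = 247 / 6.3273 = 39.037 mm

39.0 mm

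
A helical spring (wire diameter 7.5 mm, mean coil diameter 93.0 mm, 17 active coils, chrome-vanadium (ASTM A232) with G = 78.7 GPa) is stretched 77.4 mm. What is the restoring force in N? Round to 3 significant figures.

k = Gd⁴/(8D³N_a) = (78.7×10³)(7.5⁴)/(8·93.0³·17) = 2.2763 N/mm
F = k·δ = 2.2763 × 77.4 = 176.19 N

176 N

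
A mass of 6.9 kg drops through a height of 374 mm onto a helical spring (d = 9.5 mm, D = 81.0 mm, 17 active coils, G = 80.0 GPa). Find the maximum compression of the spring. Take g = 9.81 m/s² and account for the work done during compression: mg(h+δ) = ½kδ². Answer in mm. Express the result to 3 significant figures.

82.8 mm

k = Gd⁴/(8D³N_a) = (80.0×10³)(9.5⁴)/(8·81.0³·17) = 9.0155 N/mm
W = mg = 6.9 × 9.81 = 67.689 N
½kδ² − Wδ − Wh = 0 → δ = (W + √(W² + 2kWh))/k
δ = (67.689 + √(4581.8 + 456468))/9.0155 = (67.689 + 679.01)/9.0155 = 82.823 mm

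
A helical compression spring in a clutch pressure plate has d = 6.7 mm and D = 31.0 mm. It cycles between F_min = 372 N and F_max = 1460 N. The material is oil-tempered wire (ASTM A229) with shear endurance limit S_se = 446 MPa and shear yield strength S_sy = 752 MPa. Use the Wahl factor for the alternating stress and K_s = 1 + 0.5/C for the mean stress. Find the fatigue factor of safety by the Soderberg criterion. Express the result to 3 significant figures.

1.28

C = D/d = 31.0/6.7 = 4.6269; K_W = (4C−1)/(4C−4)+0.615/C = 1.3397; K_s = 1+0.5/C = 1.1081
F_a = (F_max−F_min)/2 = 544 N; F_m = (F_max+F_min)/2 = 916 N
τ_a = K_W·8F_aD/(πd³) = 1.3397 × 142.78 = 191.29 MPa
τ_m = K_s·8F_mD/(πd³) = 1.1081 × 240.42 = 266.4 MPa
Soderberg: 1/n_f = τ_a/S_se + τ_m/S_sy = 191.29/446 + 266.4/752 = 0.42890 + 0.35426 = 0.78315
n_f = 1/0.78315 = 1.277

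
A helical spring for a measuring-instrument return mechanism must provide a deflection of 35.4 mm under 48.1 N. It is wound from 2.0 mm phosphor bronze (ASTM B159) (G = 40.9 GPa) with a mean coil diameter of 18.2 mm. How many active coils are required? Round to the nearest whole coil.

10

Required rate k = F/δ = 48.1/35.4 = 1.3588 N/mm
N_a = Gd⁴/(8D³k) = (40.9×10³ × 2.0⁴)/(8 × 18.2³ × 1.3588)
    = 654400 / 65530.9 = 9.986 → 10 coils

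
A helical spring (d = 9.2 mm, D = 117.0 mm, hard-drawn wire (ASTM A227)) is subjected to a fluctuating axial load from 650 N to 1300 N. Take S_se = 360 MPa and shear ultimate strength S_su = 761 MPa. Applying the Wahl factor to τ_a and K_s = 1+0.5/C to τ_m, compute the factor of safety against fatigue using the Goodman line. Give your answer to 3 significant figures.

C = D/d = 117.0/9.2 = 12.7174; K_W = (4C−1)/(4C−4)+0.615/C = 1.1124; K_s = 1+0.5/C = 1.0393
F_a = (F_max−F_min)/2 = 325 N; F_m = (F_max+F_min)/2 = 975 N
τ_a = K_W·8F_aD/(πd³) = 1.1124 × 124.35 = 138.32 MPa
τ_m = K_s·8F_mD/(πd³) = 1.0393 × 373.05 = 387.72 MPa
Goodman: 1/n_f = τ_a/S_se + τ_m/S_su = 138.32/360 + 387.72/761 = 0.38423 + 0.50948 = 0.89371
n_f = 1/0.89371 = 1.119

1.12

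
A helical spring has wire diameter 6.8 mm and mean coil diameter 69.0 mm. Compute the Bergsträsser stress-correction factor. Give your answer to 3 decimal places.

1.133

C = D/d = 69.0/6.8 = 10.1471
K_B = (4C+2)/(4C−3) = 42.588/37.588 = 1.1330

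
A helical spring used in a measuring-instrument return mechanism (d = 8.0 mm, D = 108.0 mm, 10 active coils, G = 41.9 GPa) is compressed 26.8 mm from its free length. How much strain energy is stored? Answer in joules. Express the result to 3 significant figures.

0.612 J

k = Gd⁴/(8D³N_a) = (41.9×10³)(8.0⁴)/(8·108.0³·10) = 1.703 N/mm
U = ½kδ² = 0.5 × 1.703 × 26.8² = 611.58 N·mm = 0.61158 J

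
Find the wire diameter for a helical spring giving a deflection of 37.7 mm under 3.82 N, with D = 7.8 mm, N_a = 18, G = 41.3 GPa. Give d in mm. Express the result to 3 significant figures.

Required rate k = F/δ = 3.82/37.7 = 0.10133 N/mm
d = (8D³N_a·k / G)^(1/4) = (8·7.8³·18·0.10133 / (41.3×10³))^0.25
  = (0.16766)^0.25 = 0.6399 mm

0.640 mm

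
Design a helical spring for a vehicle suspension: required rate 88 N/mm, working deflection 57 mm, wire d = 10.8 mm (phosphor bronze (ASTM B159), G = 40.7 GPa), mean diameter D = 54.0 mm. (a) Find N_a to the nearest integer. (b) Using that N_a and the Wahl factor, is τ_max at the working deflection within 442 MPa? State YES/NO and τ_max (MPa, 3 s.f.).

N_a = Gd⁴/(8D³k) = (40.7×10³)(10.8⁴)/(8·54.0³·88) = 4.995 → N_a = 5
Actual rate k = Gd⁴/(8D³·5) = 87.912 N/mm
Working load F = kδ = 87.912·57 = 5011 N
C = 54.0/10.8 = 5.0000; K_W = (4C−1)/(4C−4)+0.615/C = 1.3105
τ_max = K_W·8FD/(πd³) = 1.3105·547 = 716.84 MPa
τ_max > 442 MPa → exceeds allowable

(a) 5 coils; (b) NO, τ_max = 717 MPa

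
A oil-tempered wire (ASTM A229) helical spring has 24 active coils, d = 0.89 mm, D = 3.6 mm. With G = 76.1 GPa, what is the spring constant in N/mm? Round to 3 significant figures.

5.33 N/mm

k = Gd⁴/(8D³N_a) = (76.1×10³ × 0.89⁴) / (8 × 3.6³ × 24)
  = 47746.8 / 8957.95 = 5.3301 N/mm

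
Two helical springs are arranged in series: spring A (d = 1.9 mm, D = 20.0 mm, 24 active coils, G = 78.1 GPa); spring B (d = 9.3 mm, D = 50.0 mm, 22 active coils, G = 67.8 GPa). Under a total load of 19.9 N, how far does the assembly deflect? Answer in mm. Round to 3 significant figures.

k_A = Gd⁴/(8D³N_a) = (78.1×10³)(1.9⁴)/(8·20.0³·24) = 0.66263 N/mm
k_B = Gd⁴/(8D³N_a) = (67.8×10³)(9.3⁴)/(8·50.0³·22) = 23.054 N/mm
Series: 1/k_eq = 1/0.66263 + 1/23.054 = 1.5525; k_eq = 0.64412 N/mm
δ = F/k_eq = 19.9/0.64412 = 30.895 mm

30.9 mm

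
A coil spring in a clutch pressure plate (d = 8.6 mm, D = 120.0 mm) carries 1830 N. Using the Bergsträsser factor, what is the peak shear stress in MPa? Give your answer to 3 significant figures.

962 MPa

Spring index C = D/d = 120.0/8.6 = 13.9535
K_B = (4C+2)/(4C−3) = 57.814/52.814 = 1.0947
τ₀ = 8FD/(πd³) = 8·1830·120.0/(π·8.6³) = 1.7568e+06/1998.2 = 879.18 MPa
τ_max = K·τ₀ = 1.0947 × 879.18 = 962.41 MPa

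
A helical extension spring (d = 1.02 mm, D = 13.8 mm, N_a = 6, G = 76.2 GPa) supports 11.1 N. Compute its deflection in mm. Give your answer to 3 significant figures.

k = Gd⁴/(8D³N_a) = (76.2×10³)(1.02⁴)/(8·13.8³·6) = 0.65385 N/mm
δ = F/k = 11.1 / 0.65385 = 16.976 mm

17.0 mm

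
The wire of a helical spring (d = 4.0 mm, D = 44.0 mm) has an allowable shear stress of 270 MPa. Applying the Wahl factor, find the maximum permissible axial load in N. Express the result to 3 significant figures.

C = D/d = 44.0/4.0 = 11.0000
K_W = (4C−1)/(4C−4) + 0.615/C = 43.000/40.000 + 0.0559 = 1.1309
τ_max = K·8FD/(πd³) → F_max = τ_allow·πd³/(8DK)
F_max = 270·π·4.0³/(8·44.0·1.1309) = 54287/398.08 = 136.37 N

136 N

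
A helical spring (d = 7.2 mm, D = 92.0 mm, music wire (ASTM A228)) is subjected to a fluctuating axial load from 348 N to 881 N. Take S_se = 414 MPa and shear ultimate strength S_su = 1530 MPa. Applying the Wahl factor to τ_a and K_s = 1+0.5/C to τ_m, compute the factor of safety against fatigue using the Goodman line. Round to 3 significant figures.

C = D/d = 92.0/7.2 = 12.7778; K_W = (4C−1)/(4C−4)+0.615/C = 1.1118; K_s = 1+0.5/C = 1.0391
F_a = (F_max−F_min)/2 = 266.5 N; F_m = (F_max+F_min)/2 = 614.5 N
τ_a = K_W·8F_aD/(πd³) = 1.1118 × 167.27 = 185.98 MPa
τ_m = K_s·8F_mD/(πd³) = 1.0391 × 385.7 = 400.8 MPa
Goodman: 1/n_f = τ_a/S_se + τ_m/S_su = 185.98/414 + 400.8/1530 = 0.44922 + 0.26196 = 0.71118
n_f = 1/0.71118 = 1.406

1.41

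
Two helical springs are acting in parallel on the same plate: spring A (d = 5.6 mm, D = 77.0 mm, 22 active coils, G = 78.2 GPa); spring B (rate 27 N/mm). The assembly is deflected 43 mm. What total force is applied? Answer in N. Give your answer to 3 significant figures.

1200 N

k_A = Gd⁴/(8D³N_a) = (78.2×10³)(5.6⁴)/(8·77.0³·22) = 0.95714 N/mm
Parallel: k_eq = 0.95714 + 27 = 27.957 N/mm
F = k_eq·δ = 27.957·43 = 1202.2 N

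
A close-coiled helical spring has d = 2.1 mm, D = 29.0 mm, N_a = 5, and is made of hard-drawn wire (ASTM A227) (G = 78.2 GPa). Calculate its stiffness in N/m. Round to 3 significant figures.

k = Gd⁴/(8D³N_a) = (78.2×10³ × 2.1⁴) / (8 × 29.0³ × 5)
  = 1.52084e+06 / 975560 = 1.5589 N/mm = 1558.9 N/m

1560 N/m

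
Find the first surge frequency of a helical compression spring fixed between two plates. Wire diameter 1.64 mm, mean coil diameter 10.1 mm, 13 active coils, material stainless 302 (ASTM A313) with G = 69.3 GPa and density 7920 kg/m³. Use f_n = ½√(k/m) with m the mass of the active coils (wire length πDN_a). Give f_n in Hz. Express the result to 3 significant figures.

k = Gd⁴/(8D³N_a) = (69.3×10³)(1.64⁴)/(8·10.1³·13) = 4.6785 N/mm = 4678.5 N/m
Wire length L = πDN_a = π·10.1·13 = 412.49 mm
m = ρ·(πd²/4)·L = 7920 × 2.1124×10⁻⁶ m² × 0.41249 m = 0.0069011 kg
f_n = ½√(k/m) = 0.5·√(4678.5/0.0069011) = 0.5·√(6.7794e+05) = 411.69 Hz

412 Hz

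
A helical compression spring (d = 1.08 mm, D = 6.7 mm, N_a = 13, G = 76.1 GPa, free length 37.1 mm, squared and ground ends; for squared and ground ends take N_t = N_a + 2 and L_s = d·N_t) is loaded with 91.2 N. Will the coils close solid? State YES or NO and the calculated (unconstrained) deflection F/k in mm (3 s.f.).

k = Gd⁴/(8D³N_a) = (76.1×10³)(1.08⁴)/(8·6.7³·13) = 3.31 N/mm
N_t = 15; L_s = 1.08·15 = 16.2 mm; δ_solid = L₀ − L_s = 37.1 − 16.2 = 20.9 mm
δ = F/k = 91.2/3.31 = 27.553 mm
δ ≥ δ_solid → spring goes solid

YES, δ = 27.6 mm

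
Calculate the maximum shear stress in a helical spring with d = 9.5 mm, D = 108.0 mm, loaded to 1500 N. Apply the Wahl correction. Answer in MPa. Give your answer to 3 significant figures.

Spring index C = D/d = 108.0/9.5 = 11.3684
K_W = (4C−1)/(4C−4) + 0.615/C = 44.474/41.474 + 0.0541 = 1.1264
τ₀ = 8FD/(πd³) = 8·1500·108.0/(π·9.5³) = 1.296e+06/2693.5 = 481.15 MPa
τ_max = K·τ₀ = 1.1264 × 481.15 = 541.99 MPa

542 MPa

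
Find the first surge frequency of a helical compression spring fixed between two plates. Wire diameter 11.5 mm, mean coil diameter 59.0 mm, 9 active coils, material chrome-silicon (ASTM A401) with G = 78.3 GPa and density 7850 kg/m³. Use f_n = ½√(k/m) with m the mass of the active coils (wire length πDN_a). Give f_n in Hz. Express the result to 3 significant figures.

k = Gd⁴/(8D³N_a) = (78.3×10³)(11.5⁴)/(8·59.0³·9) = 92.611 N/mm = 92611 N/m
Wire length L = πDN_a = π·59.0·9 = 1668.2 mm
m = ρ·(πd²/4)·L = 7850 × 103.87×10⁻⁶ m² × 1.6682 m = 1.3602 kg
f_n = ½√(k/m) = 0.5·√(92611/1.3602) = 0.5·√(68087) = 130.47 Hz

130 Hz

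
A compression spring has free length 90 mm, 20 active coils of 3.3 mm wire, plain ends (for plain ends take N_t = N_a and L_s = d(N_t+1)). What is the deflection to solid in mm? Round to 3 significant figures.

N_t = 20; L_s = 3.3·21 = 69.3 mm
δ_solid = L₀ − L_s = 90 − 69.3 = 20.7 mm

20.7 mm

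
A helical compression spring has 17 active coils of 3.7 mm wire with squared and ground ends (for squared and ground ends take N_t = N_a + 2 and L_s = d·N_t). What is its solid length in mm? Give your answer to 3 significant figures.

70.3 mm

squared and ground ends: N_t = N_a + 2 = 17 + 2 = 19
L_s = d·N_t = 3.7 × 19 = 70.3 mm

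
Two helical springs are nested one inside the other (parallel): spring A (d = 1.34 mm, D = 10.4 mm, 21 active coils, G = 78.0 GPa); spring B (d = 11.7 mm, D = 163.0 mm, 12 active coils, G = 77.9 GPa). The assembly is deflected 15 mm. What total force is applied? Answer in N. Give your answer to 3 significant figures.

72.6 N

k_A = Gd⁴/(8D³N_a) = (78.0×10³)(1.34⁴)/(8·10.4³·21) = 1.3308 N/mm
k_B = Gd⁴/(8D³N_a) = (77.9×10³)(11.7⁴)/(8·163.0³·12) = 3.5111 N/mm
Parallel: k_eq = 1.3308 + 3.5111 = 4.8419 N/mm
F = k_eq·δ = 4.8419·15 = 72.629 N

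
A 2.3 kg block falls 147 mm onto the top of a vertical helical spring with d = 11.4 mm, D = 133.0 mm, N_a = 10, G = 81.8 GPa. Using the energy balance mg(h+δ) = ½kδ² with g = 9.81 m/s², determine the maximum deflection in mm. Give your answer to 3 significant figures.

33.3 mm

k = Gd⁴/(8D³N_a) = (81.8×10³)(11.4⁴)/(8·133.0³·10) = 7.3405 N/mm
W = mg = 2.3 × 9.81 = 22.563 N
½kδ² − Wδ − Wh = 0 → δ = (W + √(W² + 2kWh))/k
δ = (22.563 + √(509.09 + 48693.6))/7.3405 = (22.563 + 221.82)/7.3405 = 33.292 mm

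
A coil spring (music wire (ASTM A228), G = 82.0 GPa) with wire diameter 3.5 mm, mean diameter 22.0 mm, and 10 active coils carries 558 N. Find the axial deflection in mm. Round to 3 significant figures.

k = Gd⁴/(8D³N_a) = (82.0×10³)(3.5⁴)/(8·22.0³·10) = 14.445 N/mm
δ = F/k = 558 / 14.445 = 38.628 mm

38.6 mm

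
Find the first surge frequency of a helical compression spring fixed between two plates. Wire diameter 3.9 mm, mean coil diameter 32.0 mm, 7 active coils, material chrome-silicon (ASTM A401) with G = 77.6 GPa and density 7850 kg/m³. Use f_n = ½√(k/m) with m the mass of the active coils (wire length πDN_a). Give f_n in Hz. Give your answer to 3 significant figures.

193 Hz

k = Gd⁴/(8D³N_a) = (77.6×10³)(3.9⁴)/(8·32.0³·7) = 9.7832 N/mm = 9783.2 N/m
Wire length L = πDN_a = π·32.0·7 = 703.72 mm
m = ρ·(πd²/4)·L = 7850 × 11.946×10⁻⁶ m² × 0.70372 m = 0.065991 kg
f_n = ½√(k/m) = 0.5·√(9783.2/0.065991) = 0.5·√(1.4825e+05) = 192.52 Hz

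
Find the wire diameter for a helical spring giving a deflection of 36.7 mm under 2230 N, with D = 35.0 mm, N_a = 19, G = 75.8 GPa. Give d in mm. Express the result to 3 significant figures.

8.50 mm

Required rate k = F/δ = 2230/36.7 = 60.763 N/mm
d = (8D³N_a·k / G)^(1/4) = (8·35.0³·19·60.763 / (75.8×10³))^0.25
  = (5224.2)^0.25 = 8.5017 mm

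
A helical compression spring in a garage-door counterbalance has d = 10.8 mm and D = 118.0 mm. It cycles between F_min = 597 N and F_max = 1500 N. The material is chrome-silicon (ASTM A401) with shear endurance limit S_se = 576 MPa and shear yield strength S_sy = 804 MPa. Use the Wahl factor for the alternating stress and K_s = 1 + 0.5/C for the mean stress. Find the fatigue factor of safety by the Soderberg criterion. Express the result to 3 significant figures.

1.86

C = D/d = 118.0/10.8 = 10.9259; K_W = (4C−1)/(4C−4)+0.615/C = 1.1318; K_s = 1+0.5/C = 1.0458
F_a = (F_max−F_min)/2 = 451.5 N; F_m = (F_max+F_min)/2 = 1048.5 N
τ_a = K_W·8F_aD/(πd³) = 1.1318 × 107.7 = 121.9 MPa
τ_m = K_s·8F_mD/(πd³) = 1.0458 × 250.1 = 261.55 MPa
Soderberg: 1/n_f = τ_a/S_se + τ_m/S_sy = 121.9/576 + 261.55/804 = 0.21163 + 0.32531 = 0.53694
n_f = 1/0.53694 = 1.862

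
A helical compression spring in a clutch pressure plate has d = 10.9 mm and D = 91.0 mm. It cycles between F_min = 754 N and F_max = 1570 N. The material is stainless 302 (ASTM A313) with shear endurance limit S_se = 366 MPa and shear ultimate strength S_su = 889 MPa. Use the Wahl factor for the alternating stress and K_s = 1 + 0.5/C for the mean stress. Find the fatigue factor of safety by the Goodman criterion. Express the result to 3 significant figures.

2.07

C = D/d = 91.0/10.9 = 8.3486; K_W = (4C−1)/(4C−4)+0.615/C = 1.1757; K_s = 1+0.5/C = 1.0599
F_a = (F_max−F_min)/2 = 408 N; F_m = (F_max+F_min)/2 = 1162 N
τ_a = K_W·8F_aD/(πd³) = 1.1757 × 73.007 = 85.836 MPa
τ_m = K_s·8F_mD/(πd³) = 1.0599 × 207.93 = 220.38 MPa
Goodman: 1/n_f = τ_a/S_se + τ_m/S_su = 85.836/366 + 220.38/889 = 0.23452 + 0.24789 = 0.48242
n_f = 1/0.48242 = 2.073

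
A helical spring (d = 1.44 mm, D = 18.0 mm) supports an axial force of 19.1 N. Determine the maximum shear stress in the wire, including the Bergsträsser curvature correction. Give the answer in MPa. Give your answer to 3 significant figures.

324 MPa

Spring index C = D/d = 18.0/1.44 = 12.5000
K_B = (4C+2)/(4C−3) = 52.000/47.000 = 1.1064
τ₀ = 8FD/(πd³) = 8·19.1·18.0/(π·1.44³) = 2750.4/9.3807 = 293.2 MPa
τ_max = K·τ₀ = 1.1064 × 293.2 = 324.39 MPa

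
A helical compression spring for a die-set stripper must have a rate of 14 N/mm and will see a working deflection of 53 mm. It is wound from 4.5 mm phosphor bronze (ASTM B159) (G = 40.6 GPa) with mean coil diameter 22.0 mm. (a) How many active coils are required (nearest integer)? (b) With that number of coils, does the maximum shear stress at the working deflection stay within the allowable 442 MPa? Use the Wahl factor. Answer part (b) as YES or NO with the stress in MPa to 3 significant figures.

N_a = Gd⁴/(8D³k) = (40.6×10³)(4.5⁴)/(8·22.0³·14) = 13.96 → N_a = 14
Actual rate k = Gd⁴/(8D³·14) = 13.96 N/mm
Working load F = kδ = 13.96·53 = 739.89 N
C = 22.0/4.5 = 4.8889; K_W = (4C−1)/(4C−4)+0.615/C = 1.3187
τ_max = K_W·8FD/(πd³) = 1.3187·454.87 = 599.82 MPa
τ_max > 442 MPa → exceeds allowable

(a) 14 coils; (b) NO, τ_max = 600 MPa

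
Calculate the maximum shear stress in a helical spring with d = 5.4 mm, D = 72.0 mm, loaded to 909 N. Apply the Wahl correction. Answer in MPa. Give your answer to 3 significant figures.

Spring index C = D/d = 72.0/5.4 = 13.3333
K_W = (4C−1)/(4C−4) + 0.615/C = 52.333/49.333 + 0.0461 = 1.1069
τ₀ = 8FD/(πd³) = 8·909·72.0/(π·5.4³) = 523584/494.69 = 1058.4 MPa
τ_max = K·τ₀ = 1.1069 × 1058.4 = 1171.6 MPa

1170 MPa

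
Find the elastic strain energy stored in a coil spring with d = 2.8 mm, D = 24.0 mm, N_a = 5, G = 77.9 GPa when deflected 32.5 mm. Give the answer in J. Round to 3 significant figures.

k = Gd⁴/(8D³N_a) = (77.9×10³)(2.8⁴)/(8·24.0³·5) = 8.6592 N/mm
U = ½kδ² = 0.5 × 8.6592 × 32.5² = 4573.1 N·mm = 4.5731 J

4.57 J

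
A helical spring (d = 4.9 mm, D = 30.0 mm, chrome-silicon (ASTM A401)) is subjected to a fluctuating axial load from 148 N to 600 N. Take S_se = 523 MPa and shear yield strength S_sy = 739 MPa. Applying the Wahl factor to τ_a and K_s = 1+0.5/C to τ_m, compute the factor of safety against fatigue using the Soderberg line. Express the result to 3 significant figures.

1.42

C = D/d = 30.0/4.9 = 6.1224; K_W = (4C−1)/(4C−4)+0.615/C = 1.2469; K_s = 1+0.5/C = 1.0817
F_a = (F_max−F_min)/2 = 226 N; F_m = (F_max+F_min)/2 = 374 N
τ_a = K_W·8F_aD/(πd³) = 1.2469 × 146.75 = 182.98 MPa
τ_m = K_s·8F_mD/(πd³) = 1.0817 × 242.85 = 262.69 MPa
Soderberg: 1/n_f = τ_a/S_se + τ_m/S_sy = 182.98/523 + 262.69/739 = 0.34986 + 0.35546 = 0.70533
n_f = 1/0.70533 = 1.418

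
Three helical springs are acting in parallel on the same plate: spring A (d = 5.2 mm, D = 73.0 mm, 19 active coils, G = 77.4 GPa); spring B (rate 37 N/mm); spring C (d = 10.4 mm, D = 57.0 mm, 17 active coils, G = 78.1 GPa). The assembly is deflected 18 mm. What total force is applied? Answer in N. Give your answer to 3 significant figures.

1340 N

k_A = Gd⁴/(8D³N_a) = (77.4×10³)(5.2⁴)/(8·73.0³·19) = 0.95707 N/mm
k_C = Gd⁴/(8D³N_a) = (78.1×10³)(10.4⁴)/(8·57.0³·17) = 36.276 N/mm
Parallel: k_eq = 0.95707 + 37 + 36.276 = 74.233 N/mm
F = k_eq·δ = 74.233·18 = 1336.2 N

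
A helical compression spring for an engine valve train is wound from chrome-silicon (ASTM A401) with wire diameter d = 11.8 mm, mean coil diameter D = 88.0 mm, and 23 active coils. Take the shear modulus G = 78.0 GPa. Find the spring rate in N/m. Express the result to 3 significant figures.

k = Gd⁴/(8D³N_a) = (78.0×10³ × 11.8⁴) / (8 × 88.0³ × 23)
  = 1.51225e+09 / 1.25391e+08 = 12.06 N/mm = 12060 N/m

12100 N/m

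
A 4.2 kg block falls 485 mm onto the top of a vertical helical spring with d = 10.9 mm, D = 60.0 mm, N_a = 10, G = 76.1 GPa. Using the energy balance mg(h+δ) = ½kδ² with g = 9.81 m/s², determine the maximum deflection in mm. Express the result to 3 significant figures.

k = Gd⁴/(8D³N_a) = (76.1×10³)(10.9⁴)/(8·60.0³·10) = 62.165 N/mm
W = mg = 4.2 × 9.81 = 41.202 N
½kδ² − Wδ − Wh = 0 → δ = (W + √(W² + 2kWh))/k
δ = (41.202 + √(1697.6 + 2.48449e+06))/62.165 = (41.202 + 1576.8)/62.165 = 26.027 mm

26.0 mm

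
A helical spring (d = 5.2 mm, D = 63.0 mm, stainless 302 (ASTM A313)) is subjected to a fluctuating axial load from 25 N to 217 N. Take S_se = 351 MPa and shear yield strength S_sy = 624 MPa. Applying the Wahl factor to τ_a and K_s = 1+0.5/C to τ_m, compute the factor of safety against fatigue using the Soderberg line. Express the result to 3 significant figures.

1.73

C = D/d = 63.0/5.2 = 12.1154; K_W = (4C−1)/(4C−4)+0.615/C = 1.1182; K_s = 1+0.5/C = 1.0413
F_a = (F_max−F_min)/2 = 96 N; F_m = (F_max+F_min)/2 = 121 N
τ_a = K_W·8F_aD/(πd³) = 1.1182 × 109.53 = 122.48 MPa
τ_m = K_s·8F_mD/(πd³) = 1.0413 × 138.06 = 143.75 MPa
Soderberg: 1/n_f = τ_a/S_se + τ_m/S_sy = 122.48/351 + 143.75/624 = 0.34895 + 0.23037 = 0.57933
n_f = 1/0.57933 = 1.726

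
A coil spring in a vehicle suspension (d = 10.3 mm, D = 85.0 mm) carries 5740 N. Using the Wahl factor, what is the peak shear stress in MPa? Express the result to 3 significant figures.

1340 MPa

Spring index C = D/d = 85.0/10.3 = 8.2524
K_W = (4C−1)/(4C−4) + 0.615/C = 32.010/29.010 + 0.0745 = 1.1779
τ₀ = 8FD/(πd³) = 8·5740·85.0/(π·10.3³) = 3.9032e+06/3432.9 = 1137 MPa
τ_max = K·τ₀ = 1.1779 × 1137 = 1339.3 MPa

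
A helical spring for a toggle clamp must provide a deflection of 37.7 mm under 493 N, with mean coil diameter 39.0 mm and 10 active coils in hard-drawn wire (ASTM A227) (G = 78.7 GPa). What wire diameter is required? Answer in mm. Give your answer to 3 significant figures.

Required rate k = F/δ = 493/37.7 = 13.077 N/mm
d = (8D³N_a·k / G)^(1/4) = (8·39.0³·10·13.077 / (78.7×10³))^0.25
  = (788.52)^0.25 = 5.2991 mm

5.30 mm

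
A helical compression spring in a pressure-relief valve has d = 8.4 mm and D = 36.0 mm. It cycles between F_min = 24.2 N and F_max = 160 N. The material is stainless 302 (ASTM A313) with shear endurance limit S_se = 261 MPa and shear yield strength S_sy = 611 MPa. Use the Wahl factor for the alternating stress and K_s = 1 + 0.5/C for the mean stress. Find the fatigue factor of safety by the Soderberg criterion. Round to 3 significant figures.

C = D/d = 36.0/8.4 = 4.2857; K_W = (4C−1)/(4C−4)+0.615/C = 1.3718; K_s = 1+0.5/C = 1.1167
F_a = (F_max−F_min)/2 = 67.9 N; F_m = (F_max+F_min)/2 = 92.1 N
τ_a = K_W·8F_aD/(πd³) = 1.3718 × 10.502 = 14.406 MPa
τ_m = K_s·8F_mD/(πd³) = 1.1167 × 14.245 = 15.907 MPa
Soderberg: 1/n_f = τ_a/S_se + τ_m/S_sy = 14.406/261 + 15.907/611 = 0.05520 + 0.02603 = 0.081231
n_f = 1/0.081231 = 12.31

12.3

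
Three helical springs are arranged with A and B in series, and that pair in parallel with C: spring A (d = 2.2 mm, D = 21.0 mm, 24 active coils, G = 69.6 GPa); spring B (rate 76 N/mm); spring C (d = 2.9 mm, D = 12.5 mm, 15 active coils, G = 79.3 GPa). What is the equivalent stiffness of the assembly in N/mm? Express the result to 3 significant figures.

k_A = Gd⁴/(8D³N_a) = (69.6×10³)(2.2⁴)/(8·21.0³·24) = 0.91694 N/mm
k_C = Gd⁴/(8D³N_a) = (79.3×10³)(2.9⁴)/(8·12.5³·15) = 23.931 N/mm
Springs A,B series: k_AB = 1/(1/0.91694+1/76) = 0.90601 N/mm; parallel with C: k_eq = 0.90601+23.931 = 24.837 N/mm

24.8 N/mm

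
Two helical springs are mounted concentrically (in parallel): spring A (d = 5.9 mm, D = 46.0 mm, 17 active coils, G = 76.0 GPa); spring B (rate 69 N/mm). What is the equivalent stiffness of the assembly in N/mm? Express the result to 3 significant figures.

76.0 N/mm

k_A = Gd⁴/(8D³N_a) = (76.0×10³)(5.9⁴)/(8·46.0³·17) = 6.9568 N/mm
Parallel: k_eq = 6.9568 + 69 = 75.957 N/mm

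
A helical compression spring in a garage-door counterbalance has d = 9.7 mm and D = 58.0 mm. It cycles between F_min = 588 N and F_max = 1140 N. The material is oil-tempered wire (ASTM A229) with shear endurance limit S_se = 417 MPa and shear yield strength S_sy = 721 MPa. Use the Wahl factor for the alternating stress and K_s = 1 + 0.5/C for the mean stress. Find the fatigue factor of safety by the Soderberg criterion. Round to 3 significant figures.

C = D/d = 58.0/9.7 = 5.9794; K_W = (4C−1)/(4C−4)+0.615/C = 1.2535; K_s = 1+0.5/C = 1.0836
F_a = (F_max−F_min)/2 = 276 N; F_m = (F_max+F_min)/2 = 864 N
τ_a = K_W·8F_aD/(πd³) = 1.2535 × 44.664 = 55.986 MPa
τ_m = K_s·8F_mD/(πd³) = 1.0836 × 139.82 = 151.51 MPa
Soderberg: 1/n_f = τ_a/S_se + τ_m/S_sy = 55.986/417 + 151.51/721 = 0.13426 + 0.21014 = 0.3444
n_f = 1/0.3444 = 2.904

2.90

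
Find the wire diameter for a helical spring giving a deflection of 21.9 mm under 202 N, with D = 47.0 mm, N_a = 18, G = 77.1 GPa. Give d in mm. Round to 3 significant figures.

Required rate k = F/δ = 202/21.9 = 9.2237 N/mm
d = (8D³N_a·k / G)^(1/4) = (8·47.0³·18·9.2237 / (77.1×10³))^0.25
  = (1788.6)^0.25 = 6.5032 mm

6.50 mm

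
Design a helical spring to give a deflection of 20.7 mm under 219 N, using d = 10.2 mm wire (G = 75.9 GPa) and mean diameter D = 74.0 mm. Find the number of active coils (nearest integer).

Required rate k = F/δ = 219/20.7 = 10.58 N/mm
N_a = Gd⁴/(8D³k) = (75.9×10³ × 10.2⁴)/(8 × 74.0³ × 10.58)
    = 8.21566e+08 / 3.42972e+07 = 23.95 → 24 coils

24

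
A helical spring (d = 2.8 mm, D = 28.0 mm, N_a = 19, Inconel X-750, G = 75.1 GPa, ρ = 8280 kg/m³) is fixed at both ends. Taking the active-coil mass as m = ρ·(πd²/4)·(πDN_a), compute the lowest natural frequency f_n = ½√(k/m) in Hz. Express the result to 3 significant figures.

63.7 Hz

k = Gd⁴/(8D³N_a) = (75.1×10³)(2.8⁴)/(8·28.0³·19) = 1.3834 N/mm = 1383.4 N/m
Wire length L = πDN_a = π·28.0·19 = 1671.3 mm
m = ρ·(πd²/4)·L = 8280 × 6.1575×10⁻⁶ m² × 1.6713 m = 0.085211 kg
f_n = ½√(k/m) = 0.5·√(1383.4/0.085211) = 0.5·√(16235) = 63.709 Hz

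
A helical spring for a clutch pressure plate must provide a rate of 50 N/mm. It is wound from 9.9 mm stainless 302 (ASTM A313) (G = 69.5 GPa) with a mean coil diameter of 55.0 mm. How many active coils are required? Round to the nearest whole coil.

10

N_a = Gd⁴/(8D³k) = (69.5×10³ × 9.9⁴)/(8 × 55.0³ × 50)
    = 6.67614e+08 / 6.655e+07 = 10.03 → 10 coils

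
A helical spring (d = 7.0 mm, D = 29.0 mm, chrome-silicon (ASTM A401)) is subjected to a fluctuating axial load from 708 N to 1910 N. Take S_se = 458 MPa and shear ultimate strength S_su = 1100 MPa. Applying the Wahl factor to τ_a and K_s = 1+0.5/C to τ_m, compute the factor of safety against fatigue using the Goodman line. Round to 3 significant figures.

C = D/d = 29.0/7.0 = 4.1429; K_W = (4C−1)/(4C−4)+0.615/C = 1.3871; K_s = 1+0.5/C = 1.1207
F_a = (F_max−F_min)/2 = 601 N; F_m = (F_max+F_min)/2 = 1309 N
τ_a = K_W·8F_aD/(πd³) = 1.3871 × 129.4 = 179.48 MPa
τ_m = K_s·8F_mD/(πd³) = 1.1207 × 281.83 = 315.84 MPa
Goodman: 1/n_f = τ_a/S_se + τ_m/S_su = 179.48/458 + 315.84/1100 = 0.39188 + 0.28713 = 0.67901
n_f = 1/0.67901 = 1.473

1.47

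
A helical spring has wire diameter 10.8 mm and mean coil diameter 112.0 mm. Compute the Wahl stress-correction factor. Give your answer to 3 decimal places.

1.139

C = D/d = 112.0/10.8 = 10.3704
K_W = (4C−1)/(4C−4) + 0.615/C = 40.481/37.481 + 0.0593 = 1.1393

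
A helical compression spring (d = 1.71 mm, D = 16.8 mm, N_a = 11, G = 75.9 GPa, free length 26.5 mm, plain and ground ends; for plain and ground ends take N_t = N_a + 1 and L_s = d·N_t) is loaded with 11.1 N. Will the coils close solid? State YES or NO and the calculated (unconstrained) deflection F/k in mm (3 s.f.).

k = Gd⁴/(8D³N_a) = (75.9×10³)(1.71⁴)/(8·16.8³·11) = 1.5553 N/mm
N_t = 12; L_s = 1.71·12 = 20.52 mm; δ_solid = L₀ − L_s = 26.5 − 20.52 = 5.98 mm
δ = F/k = 11.1/1.5553 = 7.1369 mm
δ ≥ δ_solid → spring goes solid

YES, δ = 7.14 mm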